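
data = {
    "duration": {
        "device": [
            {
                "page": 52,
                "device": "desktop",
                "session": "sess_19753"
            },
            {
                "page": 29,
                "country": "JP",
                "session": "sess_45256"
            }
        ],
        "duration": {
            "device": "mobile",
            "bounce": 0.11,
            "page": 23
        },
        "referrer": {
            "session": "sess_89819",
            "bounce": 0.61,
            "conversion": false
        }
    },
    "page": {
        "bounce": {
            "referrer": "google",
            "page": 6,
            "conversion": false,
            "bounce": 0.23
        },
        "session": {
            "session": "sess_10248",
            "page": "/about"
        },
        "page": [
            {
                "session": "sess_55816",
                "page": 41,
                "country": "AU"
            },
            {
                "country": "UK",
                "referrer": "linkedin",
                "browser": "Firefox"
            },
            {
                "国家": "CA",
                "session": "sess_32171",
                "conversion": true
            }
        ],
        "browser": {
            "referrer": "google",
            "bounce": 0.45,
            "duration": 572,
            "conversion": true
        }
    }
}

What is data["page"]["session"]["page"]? "/about"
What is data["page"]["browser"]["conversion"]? True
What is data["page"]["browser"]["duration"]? 572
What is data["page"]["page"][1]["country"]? "UK"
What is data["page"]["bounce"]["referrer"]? "google"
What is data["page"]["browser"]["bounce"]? 0.45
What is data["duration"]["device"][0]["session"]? "sess_19753"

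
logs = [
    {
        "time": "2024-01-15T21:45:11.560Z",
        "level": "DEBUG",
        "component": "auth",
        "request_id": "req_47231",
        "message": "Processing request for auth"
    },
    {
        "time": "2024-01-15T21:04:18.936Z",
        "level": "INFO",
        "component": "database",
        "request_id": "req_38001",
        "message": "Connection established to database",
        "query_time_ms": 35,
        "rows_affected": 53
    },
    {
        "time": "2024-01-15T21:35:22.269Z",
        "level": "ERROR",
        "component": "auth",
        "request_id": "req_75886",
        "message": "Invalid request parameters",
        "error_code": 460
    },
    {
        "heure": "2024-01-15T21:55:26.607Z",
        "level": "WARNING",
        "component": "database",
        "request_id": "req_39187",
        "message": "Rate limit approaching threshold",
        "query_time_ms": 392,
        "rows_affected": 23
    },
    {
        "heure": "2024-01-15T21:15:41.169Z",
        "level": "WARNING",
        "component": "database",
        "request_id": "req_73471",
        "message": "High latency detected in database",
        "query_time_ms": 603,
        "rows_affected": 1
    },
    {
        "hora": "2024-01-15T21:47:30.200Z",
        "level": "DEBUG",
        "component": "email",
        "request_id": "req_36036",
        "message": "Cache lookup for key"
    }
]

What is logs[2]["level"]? "ERROR"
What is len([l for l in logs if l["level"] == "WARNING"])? 2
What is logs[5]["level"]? "DEBUG"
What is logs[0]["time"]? "2024-01-15T21:45:11.560Z"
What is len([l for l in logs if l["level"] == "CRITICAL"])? 0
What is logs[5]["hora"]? "2024-01-15T21:47:30.200Z"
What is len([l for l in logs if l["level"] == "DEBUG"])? 2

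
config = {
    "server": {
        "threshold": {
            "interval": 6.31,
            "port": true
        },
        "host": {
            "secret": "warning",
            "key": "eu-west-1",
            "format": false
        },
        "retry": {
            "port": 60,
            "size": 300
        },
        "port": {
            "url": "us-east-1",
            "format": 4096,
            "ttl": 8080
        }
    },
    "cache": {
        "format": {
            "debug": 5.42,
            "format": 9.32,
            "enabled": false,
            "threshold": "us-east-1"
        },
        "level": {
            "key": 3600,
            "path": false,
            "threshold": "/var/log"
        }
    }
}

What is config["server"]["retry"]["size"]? 300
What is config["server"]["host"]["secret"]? "warning"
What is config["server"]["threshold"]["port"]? True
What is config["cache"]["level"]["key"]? 3600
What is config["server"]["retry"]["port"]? 60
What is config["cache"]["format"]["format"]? 9.32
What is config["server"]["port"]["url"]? "us-east-1"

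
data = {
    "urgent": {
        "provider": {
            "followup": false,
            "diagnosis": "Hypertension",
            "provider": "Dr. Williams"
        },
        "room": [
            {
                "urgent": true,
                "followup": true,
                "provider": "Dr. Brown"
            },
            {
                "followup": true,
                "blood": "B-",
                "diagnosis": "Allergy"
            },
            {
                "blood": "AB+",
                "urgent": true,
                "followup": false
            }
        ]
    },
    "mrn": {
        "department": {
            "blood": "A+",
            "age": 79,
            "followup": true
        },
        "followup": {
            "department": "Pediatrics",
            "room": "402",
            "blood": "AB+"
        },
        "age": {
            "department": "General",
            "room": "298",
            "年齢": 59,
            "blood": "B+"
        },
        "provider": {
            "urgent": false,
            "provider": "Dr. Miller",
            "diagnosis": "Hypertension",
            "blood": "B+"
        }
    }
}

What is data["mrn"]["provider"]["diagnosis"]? "Hypertension"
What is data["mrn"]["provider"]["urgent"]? False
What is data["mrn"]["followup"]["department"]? "Pediatrics"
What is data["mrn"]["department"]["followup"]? True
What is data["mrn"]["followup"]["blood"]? "AB+"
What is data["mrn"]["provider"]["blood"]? "B+"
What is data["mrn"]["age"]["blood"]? "B+"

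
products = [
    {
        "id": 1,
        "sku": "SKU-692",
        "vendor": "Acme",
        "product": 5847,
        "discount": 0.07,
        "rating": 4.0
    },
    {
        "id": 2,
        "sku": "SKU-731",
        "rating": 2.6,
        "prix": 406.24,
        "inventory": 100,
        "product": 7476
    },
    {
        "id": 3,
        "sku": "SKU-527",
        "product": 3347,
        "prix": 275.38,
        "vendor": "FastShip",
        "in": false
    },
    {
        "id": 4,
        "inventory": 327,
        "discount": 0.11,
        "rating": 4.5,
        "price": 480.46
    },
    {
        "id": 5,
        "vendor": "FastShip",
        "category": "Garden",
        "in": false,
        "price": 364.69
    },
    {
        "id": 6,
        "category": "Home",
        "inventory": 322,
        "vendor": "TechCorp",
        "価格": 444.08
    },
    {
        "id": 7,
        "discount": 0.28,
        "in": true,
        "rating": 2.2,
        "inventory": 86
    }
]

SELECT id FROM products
[1, 2, 3, 4, 5, 6, 7]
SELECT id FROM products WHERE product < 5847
[3]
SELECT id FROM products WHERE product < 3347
[]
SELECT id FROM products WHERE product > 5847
[2]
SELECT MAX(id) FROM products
7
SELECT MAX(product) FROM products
7476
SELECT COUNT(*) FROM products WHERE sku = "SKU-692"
1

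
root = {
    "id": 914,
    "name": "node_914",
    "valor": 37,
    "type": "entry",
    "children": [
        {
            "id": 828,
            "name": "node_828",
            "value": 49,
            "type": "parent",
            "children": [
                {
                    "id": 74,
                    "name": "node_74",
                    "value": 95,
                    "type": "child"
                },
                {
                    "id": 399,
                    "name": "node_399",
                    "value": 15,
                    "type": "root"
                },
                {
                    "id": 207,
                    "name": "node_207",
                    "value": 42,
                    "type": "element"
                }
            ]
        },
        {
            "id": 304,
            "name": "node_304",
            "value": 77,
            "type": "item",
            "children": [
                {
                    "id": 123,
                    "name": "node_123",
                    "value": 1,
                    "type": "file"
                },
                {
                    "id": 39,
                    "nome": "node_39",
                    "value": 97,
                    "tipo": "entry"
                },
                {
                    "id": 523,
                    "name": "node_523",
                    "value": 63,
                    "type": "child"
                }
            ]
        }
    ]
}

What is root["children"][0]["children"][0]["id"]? 74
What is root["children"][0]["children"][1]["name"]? "node_399"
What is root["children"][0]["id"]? 828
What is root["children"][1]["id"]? 304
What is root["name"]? "node_914"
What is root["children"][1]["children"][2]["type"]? "child"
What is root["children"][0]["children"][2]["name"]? "node_207"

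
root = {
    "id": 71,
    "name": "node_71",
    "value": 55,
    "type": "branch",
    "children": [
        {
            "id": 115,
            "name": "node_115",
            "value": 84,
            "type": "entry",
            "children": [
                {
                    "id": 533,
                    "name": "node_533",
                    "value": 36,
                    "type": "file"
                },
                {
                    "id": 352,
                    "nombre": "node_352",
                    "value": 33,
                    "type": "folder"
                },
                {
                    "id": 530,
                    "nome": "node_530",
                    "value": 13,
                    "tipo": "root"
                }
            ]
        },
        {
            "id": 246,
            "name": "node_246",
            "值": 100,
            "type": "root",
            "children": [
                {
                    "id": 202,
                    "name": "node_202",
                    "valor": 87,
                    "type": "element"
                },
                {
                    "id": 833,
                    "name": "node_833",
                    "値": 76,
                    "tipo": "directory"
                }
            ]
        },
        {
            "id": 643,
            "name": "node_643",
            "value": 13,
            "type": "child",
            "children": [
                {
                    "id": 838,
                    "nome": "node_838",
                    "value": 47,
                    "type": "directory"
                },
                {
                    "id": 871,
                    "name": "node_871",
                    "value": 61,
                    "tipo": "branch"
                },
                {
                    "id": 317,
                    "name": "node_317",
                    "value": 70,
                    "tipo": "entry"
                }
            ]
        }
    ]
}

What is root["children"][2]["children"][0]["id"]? 838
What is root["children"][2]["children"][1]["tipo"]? "branch"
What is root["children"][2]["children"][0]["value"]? 47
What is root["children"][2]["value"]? 13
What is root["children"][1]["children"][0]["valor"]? 87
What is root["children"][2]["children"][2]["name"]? "node_317"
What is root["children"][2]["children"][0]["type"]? "directory"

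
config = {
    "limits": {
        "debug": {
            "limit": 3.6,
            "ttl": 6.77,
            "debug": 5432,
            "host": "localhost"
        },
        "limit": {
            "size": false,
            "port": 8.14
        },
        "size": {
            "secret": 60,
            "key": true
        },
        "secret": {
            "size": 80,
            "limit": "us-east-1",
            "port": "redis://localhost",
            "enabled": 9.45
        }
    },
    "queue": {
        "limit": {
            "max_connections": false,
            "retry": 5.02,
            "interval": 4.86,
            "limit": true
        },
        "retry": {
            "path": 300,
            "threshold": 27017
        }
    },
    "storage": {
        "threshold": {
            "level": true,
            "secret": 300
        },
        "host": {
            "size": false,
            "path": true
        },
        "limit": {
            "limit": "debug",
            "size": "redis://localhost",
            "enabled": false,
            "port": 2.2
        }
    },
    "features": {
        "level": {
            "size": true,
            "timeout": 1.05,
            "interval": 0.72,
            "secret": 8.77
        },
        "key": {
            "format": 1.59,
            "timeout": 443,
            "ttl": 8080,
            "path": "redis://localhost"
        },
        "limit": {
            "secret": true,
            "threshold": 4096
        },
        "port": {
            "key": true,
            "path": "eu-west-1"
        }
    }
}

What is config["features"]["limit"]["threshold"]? 4096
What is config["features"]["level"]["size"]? True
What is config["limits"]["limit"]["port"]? 8.14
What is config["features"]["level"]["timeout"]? 1.05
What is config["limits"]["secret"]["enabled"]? 9.45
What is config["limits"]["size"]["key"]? True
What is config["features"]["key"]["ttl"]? 8080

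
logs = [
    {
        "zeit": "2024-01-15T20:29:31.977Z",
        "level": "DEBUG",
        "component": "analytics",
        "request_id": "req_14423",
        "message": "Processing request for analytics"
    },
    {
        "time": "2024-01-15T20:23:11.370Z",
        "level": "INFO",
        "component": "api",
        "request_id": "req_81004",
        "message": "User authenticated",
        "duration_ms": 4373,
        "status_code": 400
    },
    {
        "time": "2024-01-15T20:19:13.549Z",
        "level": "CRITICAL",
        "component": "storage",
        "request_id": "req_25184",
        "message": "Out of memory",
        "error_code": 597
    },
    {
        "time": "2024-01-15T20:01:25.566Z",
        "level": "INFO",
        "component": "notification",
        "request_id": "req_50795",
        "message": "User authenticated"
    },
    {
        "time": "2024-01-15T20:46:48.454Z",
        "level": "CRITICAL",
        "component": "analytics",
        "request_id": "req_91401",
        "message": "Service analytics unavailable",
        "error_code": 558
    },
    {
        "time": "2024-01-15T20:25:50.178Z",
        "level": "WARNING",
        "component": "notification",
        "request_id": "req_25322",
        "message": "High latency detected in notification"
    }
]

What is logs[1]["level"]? "INFO"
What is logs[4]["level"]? "CRITICAL"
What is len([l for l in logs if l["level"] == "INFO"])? 2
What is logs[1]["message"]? "User authenticated"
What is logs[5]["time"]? "2024-01-15T20:25:50.178Z"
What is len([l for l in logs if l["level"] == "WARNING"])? 1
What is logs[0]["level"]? "DEBUG"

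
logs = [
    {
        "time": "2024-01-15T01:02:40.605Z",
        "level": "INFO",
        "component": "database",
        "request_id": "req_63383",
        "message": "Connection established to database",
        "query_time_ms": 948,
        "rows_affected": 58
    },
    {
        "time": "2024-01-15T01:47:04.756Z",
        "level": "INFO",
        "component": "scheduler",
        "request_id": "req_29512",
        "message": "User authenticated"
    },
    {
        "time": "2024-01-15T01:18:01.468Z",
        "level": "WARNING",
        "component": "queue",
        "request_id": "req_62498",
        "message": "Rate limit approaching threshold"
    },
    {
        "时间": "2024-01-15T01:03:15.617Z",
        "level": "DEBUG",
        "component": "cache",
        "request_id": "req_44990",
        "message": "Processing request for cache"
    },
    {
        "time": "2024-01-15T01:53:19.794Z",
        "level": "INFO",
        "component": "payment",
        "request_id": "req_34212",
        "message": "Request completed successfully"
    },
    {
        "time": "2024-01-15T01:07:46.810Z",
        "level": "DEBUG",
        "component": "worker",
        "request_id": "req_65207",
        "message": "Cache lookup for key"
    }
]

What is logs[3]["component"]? "cache"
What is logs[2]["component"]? "queue"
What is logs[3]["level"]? "DEBUG"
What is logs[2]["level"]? "WARNING"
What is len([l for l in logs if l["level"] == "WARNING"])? 1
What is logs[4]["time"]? "2024-01-15T01:53:19.794Z"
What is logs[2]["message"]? "Rate limit approaching threshold"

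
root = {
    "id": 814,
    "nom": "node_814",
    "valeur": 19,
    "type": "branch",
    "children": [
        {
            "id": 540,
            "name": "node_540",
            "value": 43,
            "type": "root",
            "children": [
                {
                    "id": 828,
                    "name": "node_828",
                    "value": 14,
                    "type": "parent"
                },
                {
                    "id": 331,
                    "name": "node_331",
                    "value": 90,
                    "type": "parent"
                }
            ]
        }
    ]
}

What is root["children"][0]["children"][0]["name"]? "node_828"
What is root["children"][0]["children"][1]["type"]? "parent"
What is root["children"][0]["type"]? "root"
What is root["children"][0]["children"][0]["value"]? 14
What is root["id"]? 814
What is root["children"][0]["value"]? 43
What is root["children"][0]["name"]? "node_540"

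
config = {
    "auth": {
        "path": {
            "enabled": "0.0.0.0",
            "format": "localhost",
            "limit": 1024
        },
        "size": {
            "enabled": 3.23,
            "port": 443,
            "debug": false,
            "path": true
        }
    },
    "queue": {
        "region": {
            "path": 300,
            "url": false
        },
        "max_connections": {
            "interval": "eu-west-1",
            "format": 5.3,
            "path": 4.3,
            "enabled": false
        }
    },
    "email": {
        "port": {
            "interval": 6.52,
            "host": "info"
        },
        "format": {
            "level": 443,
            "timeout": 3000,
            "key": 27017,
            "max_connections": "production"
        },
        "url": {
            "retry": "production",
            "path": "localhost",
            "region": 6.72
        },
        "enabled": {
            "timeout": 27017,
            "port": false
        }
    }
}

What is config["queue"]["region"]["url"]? False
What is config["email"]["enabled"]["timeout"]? 27017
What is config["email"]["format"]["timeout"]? 3000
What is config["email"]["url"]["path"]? "localhost"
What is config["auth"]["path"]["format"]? "localhost"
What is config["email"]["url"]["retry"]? "production"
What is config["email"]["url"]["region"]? 6.72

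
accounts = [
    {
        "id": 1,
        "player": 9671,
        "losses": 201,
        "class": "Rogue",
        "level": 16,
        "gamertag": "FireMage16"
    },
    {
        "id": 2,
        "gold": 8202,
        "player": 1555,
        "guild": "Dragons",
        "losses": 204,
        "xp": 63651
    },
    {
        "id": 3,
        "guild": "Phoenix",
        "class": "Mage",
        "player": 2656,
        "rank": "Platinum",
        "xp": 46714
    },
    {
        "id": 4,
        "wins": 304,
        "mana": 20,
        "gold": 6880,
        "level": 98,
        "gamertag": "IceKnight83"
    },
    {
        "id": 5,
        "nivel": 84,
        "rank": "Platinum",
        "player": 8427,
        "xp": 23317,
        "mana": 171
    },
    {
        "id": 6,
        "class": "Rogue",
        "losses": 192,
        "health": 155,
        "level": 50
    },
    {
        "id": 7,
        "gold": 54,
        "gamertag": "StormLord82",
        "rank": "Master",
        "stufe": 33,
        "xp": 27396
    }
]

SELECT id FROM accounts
[1, 2, 3, 4, 5, 6, 7]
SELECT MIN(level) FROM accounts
16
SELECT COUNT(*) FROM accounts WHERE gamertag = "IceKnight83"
1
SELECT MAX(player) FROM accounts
9671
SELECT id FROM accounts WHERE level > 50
[4]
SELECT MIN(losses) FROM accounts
192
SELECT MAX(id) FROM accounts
7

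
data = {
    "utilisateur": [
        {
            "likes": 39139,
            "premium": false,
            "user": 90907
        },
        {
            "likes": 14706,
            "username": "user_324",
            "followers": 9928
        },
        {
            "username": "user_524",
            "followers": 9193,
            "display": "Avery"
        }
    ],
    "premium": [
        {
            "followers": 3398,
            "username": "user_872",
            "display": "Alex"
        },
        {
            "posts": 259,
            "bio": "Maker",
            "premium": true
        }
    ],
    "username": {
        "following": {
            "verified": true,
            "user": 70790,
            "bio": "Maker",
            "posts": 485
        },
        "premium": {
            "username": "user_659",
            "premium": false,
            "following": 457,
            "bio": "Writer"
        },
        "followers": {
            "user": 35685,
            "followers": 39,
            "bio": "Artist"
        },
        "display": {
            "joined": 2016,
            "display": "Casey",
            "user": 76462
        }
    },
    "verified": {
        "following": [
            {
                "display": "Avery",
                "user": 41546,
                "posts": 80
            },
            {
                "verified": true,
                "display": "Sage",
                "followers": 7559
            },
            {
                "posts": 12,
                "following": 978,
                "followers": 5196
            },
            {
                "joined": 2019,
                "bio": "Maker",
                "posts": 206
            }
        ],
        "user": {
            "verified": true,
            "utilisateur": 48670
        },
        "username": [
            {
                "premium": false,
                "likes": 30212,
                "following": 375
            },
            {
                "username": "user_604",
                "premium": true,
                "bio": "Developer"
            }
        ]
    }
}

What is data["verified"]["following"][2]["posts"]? 12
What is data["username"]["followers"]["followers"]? 39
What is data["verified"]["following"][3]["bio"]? "Maker"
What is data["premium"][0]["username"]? "user_872"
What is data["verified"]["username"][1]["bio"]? "Developer"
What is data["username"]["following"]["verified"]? True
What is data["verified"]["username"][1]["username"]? "user_604"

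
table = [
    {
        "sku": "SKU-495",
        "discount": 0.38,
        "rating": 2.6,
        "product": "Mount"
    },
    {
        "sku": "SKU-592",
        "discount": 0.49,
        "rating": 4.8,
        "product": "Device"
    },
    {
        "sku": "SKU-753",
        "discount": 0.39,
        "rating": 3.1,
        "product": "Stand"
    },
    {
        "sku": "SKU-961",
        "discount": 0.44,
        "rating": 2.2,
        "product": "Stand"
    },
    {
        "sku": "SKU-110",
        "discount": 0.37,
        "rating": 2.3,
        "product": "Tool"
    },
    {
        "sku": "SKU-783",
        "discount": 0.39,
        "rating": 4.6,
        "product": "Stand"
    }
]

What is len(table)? 6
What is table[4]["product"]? "Tool"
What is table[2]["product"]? "Stand"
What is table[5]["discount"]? 0.39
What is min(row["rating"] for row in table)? 2.2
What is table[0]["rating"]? 2.6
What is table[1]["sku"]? "SKU-592"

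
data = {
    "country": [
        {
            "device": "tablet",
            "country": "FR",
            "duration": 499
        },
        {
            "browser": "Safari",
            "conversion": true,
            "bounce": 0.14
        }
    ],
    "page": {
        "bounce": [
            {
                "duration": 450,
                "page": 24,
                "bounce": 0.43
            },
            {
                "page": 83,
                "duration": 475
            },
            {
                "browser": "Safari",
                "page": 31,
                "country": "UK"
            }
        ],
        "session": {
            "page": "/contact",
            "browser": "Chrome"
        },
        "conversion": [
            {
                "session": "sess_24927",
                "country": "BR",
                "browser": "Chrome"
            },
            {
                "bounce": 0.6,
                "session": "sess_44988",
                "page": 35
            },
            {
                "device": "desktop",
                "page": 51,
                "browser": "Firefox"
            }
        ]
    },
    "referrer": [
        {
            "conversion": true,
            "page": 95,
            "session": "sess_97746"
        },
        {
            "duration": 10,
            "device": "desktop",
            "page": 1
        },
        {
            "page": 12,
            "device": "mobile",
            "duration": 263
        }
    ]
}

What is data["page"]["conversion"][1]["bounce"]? 0.6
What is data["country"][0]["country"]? "FR"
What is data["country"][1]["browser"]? "Safari"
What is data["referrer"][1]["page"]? 1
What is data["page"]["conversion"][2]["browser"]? "Firefox"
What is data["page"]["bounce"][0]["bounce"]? 0.43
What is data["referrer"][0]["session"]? "sess_97746"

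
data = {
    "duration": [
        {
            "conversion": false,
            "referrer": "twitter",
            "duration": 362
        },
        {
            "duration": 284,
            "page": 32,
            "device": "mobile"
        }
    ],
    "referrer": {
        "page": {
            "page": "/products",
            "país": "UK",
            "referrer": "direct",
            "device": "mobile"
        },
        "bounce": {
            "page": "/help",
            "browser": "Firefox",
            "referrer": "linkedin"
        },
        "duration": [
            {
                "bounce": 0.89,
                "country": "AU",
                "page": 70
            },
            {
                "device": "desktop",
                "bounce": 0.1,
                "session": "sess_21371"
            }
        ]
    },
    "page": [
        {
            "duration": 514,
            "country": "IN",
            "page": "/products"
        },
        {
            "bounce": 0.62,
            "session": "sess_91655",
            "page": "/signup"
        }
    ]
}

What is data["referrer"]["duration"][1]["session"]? "sess_21371"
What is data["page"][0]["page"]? "/products"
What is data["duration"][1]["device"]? "mobile"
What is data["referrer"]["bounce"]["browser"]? "Firefox"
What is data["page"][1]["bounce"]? 0.62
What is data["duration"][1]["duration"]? 284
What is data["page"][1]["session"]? "sess_91655"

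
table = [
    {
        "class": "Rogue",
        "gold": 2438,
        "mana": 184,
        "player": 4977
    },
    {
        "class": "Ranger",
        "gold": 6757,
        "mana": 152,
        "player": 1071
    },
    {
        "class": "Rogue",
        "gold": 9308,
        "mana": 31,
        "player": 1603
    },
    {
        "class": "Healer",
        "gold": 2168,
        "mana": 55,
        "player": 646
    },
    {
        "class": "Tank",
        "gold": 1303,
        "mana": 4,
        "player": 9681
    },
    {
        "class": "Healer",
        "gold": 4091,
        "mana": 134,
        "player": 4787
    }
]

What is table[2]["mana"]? 31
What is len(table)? 6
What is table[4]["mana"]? 4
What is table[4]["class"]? "Tank"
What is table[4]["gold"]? 1303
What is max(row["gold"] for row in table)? 9308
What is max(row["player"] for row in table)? 9681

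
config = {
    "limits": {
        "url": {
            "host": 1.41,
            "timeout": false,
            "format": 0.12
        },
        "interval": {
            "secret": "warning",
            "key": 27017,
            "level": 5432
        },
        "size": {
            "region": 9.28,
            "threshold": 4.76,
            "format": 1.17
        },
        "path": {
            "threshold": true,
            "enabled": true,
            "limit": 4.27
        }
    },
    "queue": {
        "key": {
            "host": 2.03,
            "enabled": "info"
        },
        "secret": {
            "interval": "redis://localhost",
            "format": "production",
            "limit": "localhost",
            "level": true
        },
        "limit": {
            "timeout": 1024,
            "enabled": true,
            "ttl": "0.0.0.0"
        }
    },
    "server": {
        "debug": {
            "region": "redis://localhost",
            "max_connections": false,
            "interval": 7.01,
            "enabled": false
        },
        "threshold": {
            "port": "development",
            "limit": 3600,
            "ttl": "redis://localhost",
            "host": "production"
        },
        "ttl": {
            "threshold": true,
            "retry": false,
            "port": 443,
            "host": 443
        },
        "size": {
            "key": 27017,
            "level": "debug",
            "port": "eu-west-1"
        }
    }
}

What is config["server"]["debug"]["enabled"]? False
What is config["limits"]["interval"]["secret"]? "warning"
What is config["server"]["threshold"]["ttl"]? "redis://localhost"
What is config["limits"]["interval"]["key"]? 27017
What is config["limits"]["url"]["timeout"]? False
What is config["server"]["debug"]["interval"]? 7.01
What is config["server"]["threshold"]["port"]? "development"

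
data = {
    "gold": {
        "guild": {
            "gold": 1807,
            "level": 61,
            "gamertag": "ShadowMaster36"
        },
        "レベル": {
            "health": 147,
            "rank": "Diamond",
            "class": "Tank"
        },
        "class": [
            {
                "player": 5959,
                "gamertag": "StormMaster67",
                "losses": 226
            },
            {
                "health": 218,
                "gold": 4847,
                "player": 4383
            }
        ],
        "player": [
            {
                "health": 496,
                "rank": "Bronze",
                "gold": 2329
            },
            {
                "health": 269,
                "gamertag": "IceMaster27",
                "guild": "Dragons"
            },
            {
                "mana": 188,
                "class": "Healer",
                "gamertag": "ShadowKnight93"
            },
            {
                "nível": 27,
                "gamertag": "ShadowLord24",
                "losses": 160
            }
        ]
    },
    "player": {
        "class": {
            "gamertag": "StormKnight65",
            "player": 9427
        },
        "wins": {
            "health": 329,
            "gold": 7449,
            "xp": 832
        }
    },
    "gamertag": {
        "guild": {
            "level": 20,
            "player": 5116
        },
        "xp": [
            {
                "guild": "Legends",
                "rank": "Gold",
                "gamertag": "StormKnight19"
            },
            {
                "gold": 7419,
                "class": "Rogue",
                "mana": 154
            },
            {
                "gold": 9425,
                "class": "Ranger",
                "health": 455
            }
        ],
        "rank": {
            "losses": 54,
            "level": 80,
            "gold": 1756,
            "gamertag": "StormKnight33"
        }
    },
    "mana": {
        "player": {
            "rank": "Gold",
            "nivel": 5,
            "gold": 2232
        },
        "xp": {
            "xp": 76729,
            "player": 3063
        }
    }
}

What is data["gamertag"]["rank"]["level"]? 80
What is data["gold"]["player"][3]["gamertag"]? "ShadowLord24"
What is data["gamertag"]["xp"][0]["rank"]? "Gold"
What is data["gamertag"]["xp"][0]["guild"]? "Legends"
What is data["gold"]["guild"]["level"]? 61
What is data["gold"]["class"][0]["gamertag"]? "StormMaster67"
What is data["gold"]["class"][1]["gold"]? 4847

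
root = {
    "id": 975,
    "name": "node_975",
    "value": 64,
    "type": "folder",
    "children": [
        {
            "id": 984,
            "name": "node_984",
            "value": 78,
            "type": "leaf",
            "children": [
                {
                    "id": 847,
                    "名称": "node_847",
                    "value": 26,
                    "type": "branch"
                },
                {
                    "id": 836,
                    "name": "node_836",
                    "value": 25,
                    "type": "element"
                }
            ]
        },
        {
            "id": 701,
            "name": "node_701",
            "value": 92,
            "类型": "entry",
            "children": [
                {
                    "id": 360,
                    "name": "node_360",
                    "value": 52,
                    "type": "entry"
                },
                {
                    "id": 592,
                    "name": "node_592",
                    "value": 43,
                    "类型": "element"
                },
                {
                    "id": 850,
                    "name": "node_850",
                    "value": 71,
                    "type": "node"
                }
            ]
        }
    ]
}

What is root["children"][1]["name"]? "node_701"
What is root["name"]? "node_975"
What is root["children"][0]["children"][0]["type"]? "branch"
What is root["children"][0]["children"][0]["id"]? 847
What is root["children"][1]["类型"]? "entry"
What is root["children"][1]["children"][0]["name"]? "node_360"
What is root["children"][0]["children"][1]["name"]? "node_836"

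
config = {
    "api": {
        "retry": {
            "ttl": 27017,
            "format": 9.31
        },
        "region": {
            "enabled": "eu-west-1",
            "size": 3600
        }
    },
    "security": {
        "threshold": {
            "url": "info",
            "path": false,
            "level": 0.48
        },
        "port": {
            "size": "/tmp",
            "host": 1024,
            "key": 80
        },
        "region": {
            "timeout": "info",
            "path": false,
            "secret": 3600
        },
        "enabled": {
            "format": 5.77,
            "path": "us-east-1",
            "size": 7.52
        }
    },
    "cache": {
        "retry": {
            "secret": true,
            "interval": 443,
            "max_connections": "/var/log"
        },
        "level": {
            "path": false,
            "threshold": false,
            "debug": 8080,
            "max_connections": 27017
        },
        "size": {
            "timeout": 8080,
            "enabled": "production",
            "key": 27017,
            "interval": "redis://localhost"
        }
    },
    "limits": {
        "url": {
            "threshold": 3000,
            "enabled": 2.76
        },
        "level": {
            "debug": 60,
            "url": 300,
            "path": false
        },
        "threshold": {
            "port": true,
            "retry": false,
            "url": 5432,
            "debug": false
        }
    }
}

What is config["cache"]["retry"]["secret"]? True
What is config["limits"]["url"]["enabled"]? 2.76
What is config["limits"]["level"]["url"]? 300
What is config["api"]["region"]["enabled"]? "eu-west-1"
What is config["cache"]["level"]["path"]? False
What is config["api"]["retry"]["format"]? 9.31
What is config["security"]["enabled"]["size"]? 7.52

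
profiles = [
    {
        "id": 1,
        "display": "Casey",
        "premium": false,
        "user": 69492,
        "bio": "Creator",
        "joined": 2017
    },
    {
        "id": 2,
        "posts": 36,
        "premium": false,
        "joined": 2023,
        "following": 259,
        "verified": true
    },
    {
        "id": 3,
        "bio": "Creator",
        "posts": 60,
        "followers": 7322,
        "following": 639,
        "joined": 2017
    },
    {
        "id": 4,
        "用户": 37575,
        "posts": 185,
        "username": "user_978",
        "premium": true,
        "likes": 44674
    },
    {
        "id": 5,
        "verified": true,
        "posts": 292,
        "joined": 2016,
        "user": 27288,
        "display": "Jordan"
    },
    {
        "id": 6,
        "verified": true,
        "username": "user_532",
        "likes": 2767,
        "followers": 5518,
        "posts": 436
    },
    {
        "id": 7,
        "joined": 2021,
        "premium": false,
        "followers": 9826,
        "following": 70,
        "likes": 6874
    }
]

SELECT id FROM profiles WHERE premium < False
[]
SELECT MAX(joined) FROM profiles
2023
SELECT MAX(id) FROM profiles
7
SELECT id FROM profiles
[1, 2, 3, 4, 5, 6, 7]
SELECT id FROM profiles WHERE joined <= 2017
[1, 3, 5]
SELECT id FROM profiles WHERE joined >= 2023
[2]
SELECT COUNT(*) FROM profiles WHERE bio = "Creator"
2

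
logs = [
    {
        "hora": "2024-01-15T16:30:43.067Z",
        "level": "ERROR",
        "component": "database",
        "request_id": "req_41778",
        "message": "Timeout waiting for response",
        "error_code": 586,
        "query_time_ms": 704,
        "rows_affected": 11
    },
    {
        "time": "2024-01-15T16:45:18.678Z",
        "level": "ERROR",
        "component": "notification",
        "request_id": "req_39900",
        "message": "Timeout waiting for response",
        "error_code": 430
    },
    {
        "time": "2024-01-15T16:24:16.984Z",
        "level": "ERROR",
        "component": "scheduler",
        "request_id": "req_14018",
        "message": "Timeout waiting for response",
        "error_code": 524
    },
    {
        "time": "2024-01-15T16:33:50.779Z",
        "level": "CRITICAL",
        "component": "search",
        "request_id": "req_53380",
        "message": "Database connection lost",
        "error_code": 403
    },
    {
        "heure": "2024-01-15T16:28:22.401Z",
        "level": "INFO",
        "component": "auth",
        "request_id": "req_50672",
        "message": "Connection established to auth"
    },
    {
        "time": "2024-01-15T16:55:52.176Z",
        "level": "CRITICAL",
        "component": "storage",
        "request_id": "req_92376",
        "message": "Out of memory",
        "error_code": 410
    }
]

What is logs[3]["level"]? "CRITICAL"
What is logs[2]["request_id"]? "req_14018"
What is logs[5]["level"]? "CRITICAL"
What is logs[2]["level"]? "ERROR"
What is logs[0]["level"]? "ERROR"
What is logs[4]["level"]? "INFO"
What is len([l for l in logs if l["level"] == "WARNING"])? 0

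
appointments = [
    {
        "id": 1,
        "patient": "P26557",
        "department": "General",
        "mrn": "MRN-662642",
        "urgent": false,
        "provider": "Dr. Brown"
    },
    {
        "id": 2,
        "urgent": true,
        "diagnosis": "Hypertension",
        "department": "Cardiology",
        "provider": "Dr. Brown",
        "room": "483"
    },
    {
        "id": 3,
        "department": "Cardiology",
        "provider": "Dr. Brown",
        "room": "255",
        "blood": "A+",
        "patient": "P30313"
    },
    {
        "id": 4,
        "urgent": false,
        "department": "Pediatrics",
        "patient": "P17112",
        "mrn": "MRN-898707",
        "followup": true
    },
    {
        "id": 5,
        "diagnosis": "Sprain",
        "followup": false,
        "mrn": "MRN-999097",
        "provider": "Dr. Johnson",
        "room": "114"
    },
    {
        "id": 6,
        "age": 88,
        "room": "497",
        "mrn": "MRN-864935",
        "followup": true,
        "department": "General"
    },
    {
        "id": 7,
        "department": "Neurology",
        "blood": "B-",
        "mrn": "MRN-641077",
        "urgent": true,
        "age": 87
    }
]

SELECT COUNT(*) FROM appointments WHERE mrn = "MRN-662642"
1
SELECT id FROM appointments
[1, 2, 3, 4, 5, 6, 7]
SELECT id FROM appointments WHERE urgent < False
[]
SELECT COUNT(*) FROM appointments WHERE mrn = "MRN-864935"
1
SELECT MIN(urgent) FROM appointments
False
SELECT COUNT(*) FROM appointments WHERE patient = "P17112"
1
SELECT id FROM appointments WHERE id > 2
[3, 4, 5, 6, 7]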